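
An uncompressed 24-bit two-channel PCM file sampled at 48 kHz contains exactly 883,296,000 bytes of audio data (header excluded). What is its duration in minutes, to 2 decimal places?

51.12 minutes

Byte rate = 48,000 × 3 × 2 = 288,000 bytes/s.
Duration = 883,296,000 / 288,000 = 3,067 s.
3,067 s / 60 = 51.12 minutes.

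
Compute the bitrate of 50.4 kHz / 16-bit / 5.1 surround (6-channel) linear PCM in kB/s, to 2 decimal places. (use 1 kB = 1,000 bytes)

604.80 kB/s

Bit rate = 50,400 × 16 × 6 = 4,838,400 bits/s.
4,838,400 / 8 = 604,800 B/s = 604.80 kB/s.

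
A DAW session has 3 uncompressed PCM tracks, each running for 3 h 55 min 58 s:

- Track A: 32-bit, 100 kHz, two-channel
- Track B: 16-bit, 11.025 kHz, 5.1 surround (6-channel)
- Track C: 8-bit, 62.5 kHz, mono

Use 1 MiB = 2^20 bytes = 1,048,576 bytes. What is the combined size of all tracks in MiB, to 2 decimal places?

13431.91 MiB

3 h 55 min 58 s = 14,158 s.
Track A: 100,000 × 14,158 × 4 × 2 = 11,326,400,000 bytes.
Track B: 11,025 × 14,158 × 2 × 6 = 1,873,103,400 bytes.
Track C: 62,500 × 14,158 × 1 × 1 = 884,875,000 bytes.
Total = 14,084,378,400 bytes = 13431.91 MiB.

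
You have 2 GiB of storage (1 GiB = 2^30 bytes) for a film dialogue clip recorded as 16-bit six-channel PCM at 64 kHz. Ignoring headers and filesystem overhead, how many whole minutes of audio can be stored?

46 minutes

Uncompressed byte rate = 64,000 × 2 × 6 = 768,000 bytes/s.
Capacity = 2 × 1,073,741,824 = 2,147,483,648 bytes.
2,147,483,648 / 768,000 ≈ 2796.2 s → 46 minutes.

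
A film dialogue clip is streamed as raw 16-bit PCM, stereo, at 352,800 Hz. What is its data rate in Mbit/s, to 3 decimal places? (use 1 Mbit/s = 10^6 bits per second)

11.290 Mbit/s

Bit rate = 352,800 × 16 × 2 = 11,289,600 bits/s.
= 11.290 Mbit/s.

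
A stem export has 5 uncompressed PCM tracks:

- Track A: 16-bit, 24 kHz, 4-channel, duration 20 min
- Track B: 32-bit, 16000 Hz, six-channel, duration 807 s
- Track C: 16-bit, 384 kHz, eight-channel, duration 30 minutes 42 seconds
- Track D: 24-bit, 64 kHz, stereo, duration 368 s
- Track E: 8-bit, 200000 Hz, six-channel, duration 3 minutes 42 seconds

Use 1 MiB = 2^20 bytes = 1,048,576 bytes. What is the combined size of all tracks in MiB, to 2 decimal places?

11697.05 MiB

Track A: 20 min = 1,200 s; 24,000 × 1,200 × 2 × 4 = 230,400,000 bytes.
Track B: 16,000 × 807 × 4 × 6 = 309,888,000 bytes.
Track C: 30 minutes 42 seconds = 1,842 s; 384,000 × 1,842 × 2 × 8 = 11,317,248,000 bytes.
Track D: 64,000 × 368 × 3 × 2 = 141,312,000 bytes.
Track E: 3 minutes 42 seconds = 222 s; 200,000 × 222 × 1 × 6 = 266,400,000 bytes.
Total = 12,265,248,000 bytes = 11697.05 MiB.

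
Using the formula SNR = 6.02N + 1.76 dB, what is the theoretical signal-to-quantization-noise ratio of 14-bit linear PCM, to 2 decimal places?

6.02 × 14 + 1.76 = 86.04 dB.

86.04 dB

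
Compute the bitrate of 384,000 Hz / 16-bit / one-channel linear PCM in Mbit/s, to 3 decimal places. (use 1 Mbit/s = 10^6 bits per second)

Bit rate = 384,000 × 16 × 1 = 6,144,000 bits/s.
= 6.144 Mbit/s.

6.144 Mbit/s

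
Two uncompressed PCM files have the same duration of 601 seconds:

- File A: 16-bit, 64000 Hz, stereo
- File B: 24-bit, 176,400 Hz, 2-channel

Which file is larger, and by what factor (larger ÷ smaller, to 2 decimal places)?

File A: 64,000 × 2 × 2 = 256,000 bytes/s.
File B: 176,400 × 3 × 2 = 1,058,400 bytes/s.
File B is larger; ratio = 636,098,400 / 153,856,000 = 4.13.

File B, by a factor of 4.13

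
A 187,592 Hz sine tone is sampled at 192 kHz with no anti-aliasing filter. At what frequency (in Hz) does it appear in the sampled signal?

4,408 Hz

Nyquist = 192,000/2 = 96,000 Hz; 187,592 Hz exceeds it.
Alias = |187,592 − 1×192,000| = |187,592 − 192,000| = 4,408 Hz.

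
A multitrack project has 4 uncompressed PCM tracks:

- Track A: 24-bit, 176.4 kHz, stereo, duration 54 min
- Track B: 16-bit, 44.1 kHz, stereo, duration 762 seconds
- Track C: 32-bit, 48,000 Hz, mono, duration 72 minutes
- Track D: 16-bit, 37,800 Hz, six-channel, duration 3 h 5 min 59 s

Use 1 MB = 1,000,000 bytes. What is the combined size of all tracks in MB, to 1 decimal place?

9454.8 MB

Track A: 54 min = 3,240 s; 176,400 × 3,240 × 3 × 2 = 3,429,216,000 bytes.
Track B: 44,100 × 762 × 2 × 2 = 134,416,800 bytes.
Track C: 72 minutes = 4,320 s; 48,000 × 4,320 × 4 × 1 = 829,440,000 bytes.
Track D: 3 h 5 min 59 s = 11,159 s; 37,800 × 11,159 × 2 × 6 = 5,061,722,400 bytes.
Total = 9,454,795,200 bytes = 9454.8 MB.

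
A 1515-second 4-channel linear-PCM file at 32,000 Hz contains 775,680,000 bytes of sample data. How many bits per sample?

Bytes per sample = 775,680,000 / (32,000 × 1,515 × 4) = 775,680,000 / 193,920,000 = 4.
Bit depth = 4 × 8 = 32 bits.

32 bits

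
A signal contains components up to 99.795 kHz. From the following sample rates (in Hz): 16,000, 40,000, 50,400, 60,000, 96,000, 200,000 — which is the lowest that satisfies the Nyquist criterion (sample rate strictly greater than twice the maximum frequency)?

Need sample rate > 2 × 99,795 = 199,590 Hz.
Lowest listed rate above 199,590 Hz is 200,000 Hz.

200,000 Hz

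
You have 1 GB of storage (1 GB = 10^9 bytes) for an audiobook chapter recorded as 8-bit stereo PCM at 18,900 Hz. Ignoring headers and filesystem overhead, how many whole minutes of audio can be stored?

440 minutes

Uncompressed byte rate = 18,900 × 1 × 2 = 37,800 bytes/s.
Capacity = 1 × 1,000,000,000 = 1,000,000,000 bytes.
1,000,000,000 / 37,800 ≈ 26455.03 s → 440 minutes.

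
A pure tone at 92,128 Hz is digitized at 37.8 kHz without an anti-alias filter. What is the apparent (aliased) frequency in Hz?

16,528 Hz

Nyquist = 37,800/2 = 18,900 Hz; 92,128 Hz exceeds it.
Alias = |92,128 − 2×37,800| = |92,128 − 75,600| = 16,528 Hz.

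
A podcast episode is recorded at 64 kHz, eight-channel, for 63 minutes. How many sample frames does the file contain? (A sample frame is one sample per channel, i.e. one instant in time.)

63 minutes = 3,780 s.
64,000 samples/s × 3,780 s = 241,920,000 frames.

241,920,000 sample frames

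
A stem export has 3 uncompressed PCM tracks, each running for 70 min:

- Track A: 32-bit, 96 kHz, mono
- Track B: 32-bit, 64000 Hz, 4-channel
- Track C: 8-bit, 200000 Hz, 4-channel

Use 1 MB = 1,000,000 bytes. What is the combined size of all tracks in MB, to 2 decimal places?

70 min = 4,200 s.
Track A: 96,000 × 4,200 × 4 × 1 = 1,612,800,000 bytes.
Track B: 64,000 × 4,200 × 4 × 4 = 4,300,800,000 bytes.
Track C: 200,000 × 4,200 × 1 × 4 = 3,360,000,000 bytes.
Total = 9,273,600,000 bytes = 9273.60 MB.

9273.60 MB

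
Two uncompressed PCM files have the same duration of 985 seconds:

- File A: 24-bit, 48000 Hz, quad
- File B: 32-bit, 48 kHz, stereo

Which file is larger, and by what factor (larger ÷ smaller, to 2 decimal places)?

File A: 48,000 × 3 × 4 = 576,000 bytes/s.
File B: 48,000 × 4 × 2 = 384,000 bytes/s.
File A is larger; ratio = 567,360,000 / 378,240,000 = 1.50.

File A, by a factor of 1.50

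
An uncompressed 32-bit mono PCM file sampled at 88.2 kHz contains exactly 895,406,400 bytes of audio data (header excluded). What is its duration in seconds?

2,538 seconds

Byte rate = 88,200 × 4 × 1 = 352,800 bytes/s.
Duration = 895,406,400 / 352,800 = 2,538 s.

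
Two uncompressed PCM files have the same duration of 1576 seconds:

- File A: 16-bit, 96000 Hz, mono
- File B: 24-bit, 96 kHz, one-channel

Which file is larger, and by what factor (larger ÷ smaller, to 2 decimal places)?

File B, by a factor of 1.50

File A: 96,000 × 2 × 1 = 192,000 bytes/s.
File B: 96,000 × 3 × 1 = 288,000 bytes/s.
File B is larger; ratio = 453,888,000 / 302,592,000 = 1.50.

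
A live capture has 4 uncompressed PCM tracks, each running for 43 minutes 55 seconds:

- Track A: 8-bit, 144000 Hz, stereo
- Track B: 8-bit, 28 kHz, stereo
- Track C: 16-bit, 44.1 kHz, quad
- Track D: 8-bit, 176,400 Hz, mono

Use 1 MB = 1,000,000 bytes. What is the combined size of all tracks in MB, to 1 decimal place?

43 minutes 55 seconds = 2,635 s.
Track A: 144,000 × 2,635 × 1 × 2 = 758,880,000 bytes.
Track B: 28,000 × 2,635 × 1 × 2 = 147,560,000 bytes.
Track C: 44,100 × 2,635 × 2 × 4 = 929,628,000 bytes.
Track D: 176,400 × 2,635 × 1 × 1 = 464,814,000 bytes.
Total = 2,300,882,000 bytes = 2300.9 MB.

2300.9 MB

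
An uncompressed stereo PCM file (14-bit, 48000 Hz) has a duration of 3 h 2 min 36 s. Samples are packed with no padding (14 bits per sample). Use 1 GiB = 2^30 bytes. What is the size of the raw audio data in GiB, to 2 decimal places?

Duration = 3 h 2 min 36 s = 10,956 s.
Bits = 48,000 × 10,956 × 14 × 2 = 14,724,864,000 bits = 1,840,608,000 bytes.
1,840,608,000 / 1,073,741,824 = 1.71 GiB.

1.71 GiB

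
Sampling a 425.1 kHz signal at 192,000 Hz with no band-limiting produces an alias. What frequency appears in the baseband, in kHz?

Nyquist = 192,000/2 = 96,000 Hz; 425,100 Hz exceeds it.
Alias = |425,100 − 2×192,000| = |425,100 − 384,000| = 41,100 Hz = 41.1 kHz.

41.1 kHz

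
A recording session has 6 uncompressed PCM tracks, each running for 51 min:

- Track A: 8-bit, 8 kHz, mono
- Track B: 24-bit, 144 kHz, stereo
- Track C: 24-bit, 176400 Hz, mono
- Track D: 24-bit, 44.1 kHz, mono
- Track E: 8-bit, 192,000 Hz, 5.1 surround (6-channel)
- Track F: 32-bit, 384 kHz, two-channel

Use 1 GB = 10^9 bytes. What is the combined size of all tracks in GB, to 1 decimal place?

17.6 GB

51 min = 3,060 s.
Track A: 8,000 × 3,060 × 1 × 1 = 24,480,000 bytes.
Track B: 144,000 × 3,060 × 3 × 2 = 2,643,840,000 bytes.
Track C: 176,400 × 3,060 × 3 × 1 = 1,619,352,000 bytes.
Track D: 44,100 × 3,060 × 3 × 1 = 404,838,000 bytes.
Track E: 192,000 × 3,060 × 1 × 6 = 3,525,120,000 bytes.
Track F: 384,000 × 3,060 × 4 × 2 = 9,400,320,000 bytes.
Total = 17,617,950,000 bytes = 17.6 GB.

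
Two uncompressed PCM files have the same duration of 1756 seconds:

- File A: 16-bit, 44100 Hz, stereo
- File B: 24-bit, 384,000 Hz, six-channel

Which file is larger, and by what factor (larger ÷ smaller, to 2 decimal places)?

File B, by a factor of 39.18

File A: 44,100 × 2 × 2 = 176,400 bytes/s.
File B: 384,000 × 3 × 6 = 6,912,000 bytes/s.
File B is larger; ratio = 12,137,472,000 / 309,758,400 = 39.18.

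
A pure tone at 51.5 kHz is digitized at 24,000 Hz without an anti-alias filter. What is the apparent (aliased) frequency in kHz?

3.5 kHz

Nyquist = 24,000/2 = 12,000 Hz; 51,500 Hz exceeds it.
Alias = |51,500 − 2×24,000| = |51,500 − 48,000| = 3,500 Hz = 3.5 kHz.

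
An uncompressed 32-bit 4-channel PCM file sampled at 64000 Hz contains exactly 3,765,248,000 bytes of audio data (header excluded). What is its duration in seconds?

3,677 seconds

Byte rate = 64,000 × 4 × 4 = 1,024,000 bytes/s.
Duration = 3,765,248,000 / 1,024,000 = 3,677 s.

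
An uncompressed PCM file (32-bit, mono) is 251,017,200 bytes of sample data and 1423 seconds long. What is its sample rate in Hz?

44,100 Hz

Bytes = sample_rate × seconds × bytes_per_sample × channels.
sample_rate = 251,017,200 / (1,423 × 4 × 1) = 251,017,200 / 5,692 = 44,100 Hz.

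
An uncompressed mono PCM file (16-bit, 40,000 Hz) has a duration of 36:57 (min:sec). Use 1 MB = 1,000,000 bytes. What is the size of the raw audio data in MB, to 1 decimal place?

177.4 MB

Duration = 36:57 (min:sec) = 2,217 s.
Bytes = 40,000 samples/s × 2,217 s × 2 bytes/sample × 1 ch = 177,360,000 bytes.
177,360,000 / 1,000,000 = 177.4 MB.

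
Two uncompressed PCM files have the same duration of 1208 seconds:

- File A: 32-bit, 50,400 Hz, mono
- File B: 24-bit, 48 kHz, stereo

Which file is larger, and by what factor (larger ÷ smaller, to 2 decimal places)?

File B, by a factor of 1.43

File A: 50,400 × 4 × 1 = 201,600 bytes/s.
File B: 48,000 × 3 × 2 = 288,000 bytes/s.
File B is larger; ratio = 347,904,000 / 243,532,800 = 1.43.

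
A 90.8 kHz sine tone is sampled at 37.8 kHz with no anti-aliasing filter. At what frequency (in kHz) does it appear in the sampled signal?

15.2 kHz

Nyquist = 37,800/2 = 18,900 Hz; 90,800 Hz exceeds it.
Alias = |90,800 − 2×37,800| = |90,800 − 75,600| = 15,200 Hz = 15.2 kHz.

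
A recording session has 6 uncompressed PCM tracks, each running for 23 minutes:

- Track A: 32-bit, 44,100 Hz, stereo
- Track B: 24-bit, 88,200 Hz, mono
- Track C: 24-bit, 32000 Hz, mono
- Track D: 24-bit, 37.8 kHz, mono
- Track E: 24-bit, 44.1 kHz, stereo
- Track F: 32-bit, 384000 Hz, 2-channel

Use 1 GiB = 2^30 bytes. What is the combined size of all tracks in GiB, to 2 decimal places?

5.35 GiB

23 minutes = 1,380 s.
Track A: 44,100 × 1,380 × 4 × 2 = 486,864,000 bytes.
Track B: 88,200 × 1,380 × 3 × 1 = 365,148,000 bytes.
Track C: 32,000 × 1,380 × 3 × 1 = 132,480,000 bytes.
Track D: 37,800 × 1,380 × 3 × 1 = 156,492,000 bytes.
Track E: 44,100 × 1,380 × 3 × 2 = 365,148,000 bytes.
Track F: 384,000 × 1,380 × 4 × 2 = 4,239,360,000 bytes.
Total = 5,745,492,000 bytes = 5.35 GiB.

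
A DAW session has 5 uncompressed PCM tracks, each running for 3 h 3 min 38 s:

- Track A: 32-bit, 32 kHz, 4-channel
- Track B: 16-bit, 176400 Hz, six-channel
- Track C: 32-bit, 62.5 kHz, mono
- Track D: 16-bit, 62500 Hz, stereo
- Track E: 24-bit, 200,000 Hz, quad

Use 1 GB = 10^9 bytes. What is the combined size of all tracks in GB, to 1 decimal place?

3 h 3 min 38 s = 11,018 s.
Track A: 32,000 × 11,018 × 4 × 4 = 5,641,216,000 bytes.
Track B: 176,400 × 11,018 × 2 × 6 = 23,322,902,400 bytes.
Track C: 62,500 × 11,018 × 4 × 1 = 2,754,500,000 bytes.
Track D: 62,500 × 11,018 × 2 × 2 = 2,754,500,000 bytes.
Track E: 200,000 × 11,018 × 3 × 4 = 26,443,200,000 bytes.
Total = 60,916,318,400 bytes = 60.9 GB.

60.9 GB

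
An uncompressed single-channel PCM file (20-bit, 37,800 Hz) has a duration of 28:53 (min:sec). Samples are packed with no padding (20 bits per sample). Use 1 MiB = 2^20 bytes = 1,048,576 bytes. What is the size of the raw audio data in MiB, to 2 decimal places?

Duration = 28:53 (min:sec) = 1,733 s.
Bits = 37,800 × 1,733 × 20 × 1 = 1,310,148,000 bits = 163,768,500 bytes.
163,768,500 / 1,048,576 = 156.18 MiB.

156.18 MiB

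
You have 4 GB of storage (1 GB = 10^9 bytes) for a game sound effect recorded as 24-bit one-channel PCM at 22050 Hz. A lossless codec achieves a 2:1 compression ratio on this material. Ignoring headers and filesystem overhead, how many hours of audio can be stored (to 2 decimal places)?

Uncompressed byte rate = 22,050 × 3 × 1 = 66,150 bytes/s.
After 2:1 compression, effective rate ≈ 33075 bytes/s.
Capacity = 4 × 1,000,000,000 = 4,000,000,000 bytes.
4,000,000,000 / effective rate ≈ 120937.26 s → 33.59 hours.

33.59 hours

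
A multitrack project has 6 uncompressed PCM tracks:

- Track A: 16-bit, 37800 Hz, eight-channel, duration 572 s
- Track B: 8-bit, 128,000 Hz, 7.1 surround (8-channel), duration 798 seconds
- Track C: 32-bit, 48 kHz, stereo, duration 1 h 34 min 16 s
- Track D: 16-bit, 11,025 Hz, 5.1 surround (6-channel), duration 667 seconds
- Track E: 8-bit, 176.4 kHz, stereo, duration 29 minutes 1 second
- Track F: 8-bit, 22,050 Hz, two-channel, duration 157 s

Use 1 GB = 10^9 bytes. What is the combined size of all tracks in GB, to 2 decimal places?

Track A: 37,800 × 572 × 2 × 8 = 345,945,600 bytes.
Track B: 128,000 × 798 × 1 × 8 = 817,152,000 bytes.
Track C: 1 h 34 min 16 s = 5,656 s; 48,000 × 5,656 × 4 × 2 = 2,171,904,000 bytes.
Track D: 11,025 × 667 × 2 × 6 = 88,244,100 bytes.
Track E: 29 minutes 1 second = 1,741 s; 176,400 × 1,741 × 1 × 2 = 614,224,800 bytes.
Track F: 22,050 × 157 × 1 × 2 = 6,923,700 bytes.
Total = 4,044,394,200 bytes = 4.04 GB.

4.04 GB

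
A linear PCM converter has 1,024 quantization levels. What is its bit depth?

10 bits

log2(1,024) = 10.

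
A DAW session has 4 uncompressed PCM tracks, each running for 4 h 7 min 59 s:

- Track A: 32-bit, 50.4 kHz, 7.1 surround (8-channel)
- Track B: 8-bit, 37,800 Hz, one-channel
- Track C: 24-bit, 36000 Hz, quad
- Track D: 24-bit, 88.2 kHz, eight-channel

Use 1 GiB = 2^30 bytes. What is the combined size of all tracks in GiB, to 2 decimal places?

58.19 GiB

4 h 7 min 59 s = 14,879 s.
Track A: 50,400 × 14,879 × 4 × 8 = 23,996,851,200 bytes.
Track B: 37,800 × 14,879 × 1 × 1 = 562,426,200 bytes.
Track C: 36,000 × 14,879 × 3 × 4 = 6,427,728,000 bytes.
Track D: 88,200 × 14,879 × 3 × 8 = 31,495,867,200 bytes.
Total = 62,482,872,600 bytes = 58.19 GiB.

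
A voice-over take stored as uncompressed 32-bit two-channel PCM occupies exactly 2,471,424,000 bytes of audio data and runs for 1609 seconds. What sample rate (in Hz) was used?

192,000 Hz

Bytes = sample_rate × seconds × bytes_per_sample × channels.
sample_rate = 2,471,424,000 / (1,609 × 4 × 2) = 2,471,424,000 / 12,872 = 192,000 Hz.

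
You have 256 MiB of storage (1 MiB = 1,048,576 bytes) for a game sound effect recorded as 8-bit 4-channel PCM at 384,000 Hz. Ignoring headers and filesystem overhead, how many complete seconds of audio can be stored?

Uncompressed byte rate = 384,000 × 1 × 4 = 1,536,000 bytes/s.
Capacity = 256 × 1,048,576 = 268,435,456 bytes.
268,435,456 / 1,536,000 ≈ 174.76 s → 174 seconds.

174 seconds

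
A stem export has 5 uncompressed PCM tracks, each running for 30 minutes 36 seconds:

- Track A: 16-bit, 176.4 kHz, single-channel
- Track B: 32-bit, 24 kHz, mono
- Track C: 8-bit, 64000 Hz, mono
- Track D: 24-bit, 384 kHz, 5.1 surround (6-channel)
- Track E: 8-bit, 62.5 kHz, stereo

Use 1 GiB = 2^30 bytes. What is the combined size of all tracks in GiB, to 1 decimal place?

12.9 GiB

30 minutes 36 seconds = 1,836 s.
Track A: 176,400 × 1,836 × 2 × 1 = 647,740,800 bytes.
Track B: 24,000 × 1,836 × 4 × 1 = 176,256,000 bytes.
Track C: 64,000 × 1,836 × 1 × 1 = 117,504,000 bytes.
Track D: 384,000 × 1,836 × 3 × 6 = 12,690,432,000 bytes.
Track E: 62,500 × 1,836 × 1 × 2 = 229,500,000 bytes.
Total = 13,861,432,800 bytes = 12.9 GiB.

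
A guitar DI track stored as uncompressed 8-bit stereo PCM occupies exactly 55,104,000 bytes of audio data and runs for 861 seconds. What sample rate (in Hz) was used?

Bytes = sample_rate × seconds × bytes_per_sample × channels.
sample_rate = 55,104,000 / (861 × 1 × 2) = 55,104,000 / 1,722 = 32,000 Hz.

32,000 Hz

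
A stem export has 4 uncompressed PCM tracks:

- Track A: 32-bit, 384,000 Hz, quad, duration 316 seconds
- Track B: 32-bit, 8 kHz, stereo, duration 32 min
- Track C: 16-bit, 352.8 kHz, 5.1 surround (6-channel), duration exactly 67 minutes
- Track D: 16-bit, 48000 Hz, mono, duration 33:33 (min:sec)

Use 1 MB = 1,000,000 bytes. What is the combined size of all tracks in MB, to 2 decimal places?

19276.70 MB

Track A: 384,000 × 316 × 4 × 4 = 1,941,504,000 bytes.
Track B: 32 min = 1,920 s; 8,000 × 1,920 × 4 × 2 = 122,880,000 bytes.
Track C: exactly 67 minutes = 4,020 s; 352,800 × 4,020 × 2 × 6 = 17,019,072,000 bytes.
Track D: 33:33 (min:sec) = 2,013 s; 48,000 × 2,013 × 2 × 1 = 193,248,000 bytes.
Total = 19,276,704,000 bytes = 19276.70 MB.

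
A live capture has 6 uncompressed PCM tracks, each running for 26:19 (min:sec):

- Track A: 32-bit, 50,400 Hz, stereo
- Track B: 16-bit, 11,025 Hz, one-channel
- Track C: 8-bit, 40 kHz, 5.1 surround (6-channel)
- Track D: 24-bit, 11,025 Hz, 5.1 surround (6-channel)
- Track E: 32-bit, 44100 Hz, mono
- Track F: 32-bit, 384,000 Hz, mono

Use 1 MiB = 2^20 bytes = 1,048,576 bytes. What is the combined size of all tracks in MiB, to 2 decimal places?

3879.22 MiB

26:19 (min:sec) = 1,579 s.
Track A: 50,400 × 1,579 × 4 × 2 = 636,652,800 bytes.
Track B: 11,025 × 1,579 × 2 × 1 = 34,816,950 bytes.
Track C: 40,000 × 1,579 × 1 × 6 = 378,960,000 bytes.
Track D: 11,025 × 1,579 × 3 × 6 = 313,352,550 bytes.
Track E: 44,100 × 1,579 × 4 × 1 = 278,535,600 bytes.
Track F: 384,000 × 1,579 × 4 × 1 = 2,425,344,000 bytes.
Total = 4,067,661,900 bytes = 3879.22 MiB.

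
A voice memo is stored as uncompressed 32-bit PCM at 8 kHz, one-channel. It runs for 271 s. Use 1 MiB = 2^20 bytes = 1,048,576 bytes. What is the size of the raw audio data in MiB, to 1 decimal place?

Bytes = 8,000 samples/s × 271 s × 4 bytes/sample × 1 ch = 8,672,000 bytes.
8,672,000 / 1,048,576 = 8.3 MiB.

8.3 MiB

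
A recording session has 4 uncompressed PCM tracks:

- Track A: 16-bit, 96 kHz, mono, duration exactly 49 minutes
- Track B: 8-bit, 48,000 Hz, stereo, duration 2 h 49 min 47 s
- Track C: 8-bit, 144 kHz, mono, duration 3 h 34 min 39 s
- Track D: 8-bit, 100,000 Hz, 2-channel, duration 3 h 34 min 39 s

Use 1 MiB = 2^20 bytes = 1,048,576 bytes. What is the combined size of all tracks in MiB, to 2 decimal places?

5696.11 MiB

Track A: exactly 49 minutes = 2,940 s; 96,000 × 2,940 × 2 × 1 = 564,480,000 bytes.
Track B: 2 h 49 min 47 s = 10,187 s; 48,000 × 10,187 × 1 × 2 = 977,952,000 bytes.
Track C: 3 h 34 min 39 s = 12,879 s; 144,000 × 12,879 × 1 × 1 = 1,854,576,000 bytes.
Track D: 3 h 34 min 39 s = 12,879 s; 100,000 × 12,879 × 1 × 2 = 2,575,800,000 bytes.
Total = 5,972,808,000 bytes = 5696.11 MiB.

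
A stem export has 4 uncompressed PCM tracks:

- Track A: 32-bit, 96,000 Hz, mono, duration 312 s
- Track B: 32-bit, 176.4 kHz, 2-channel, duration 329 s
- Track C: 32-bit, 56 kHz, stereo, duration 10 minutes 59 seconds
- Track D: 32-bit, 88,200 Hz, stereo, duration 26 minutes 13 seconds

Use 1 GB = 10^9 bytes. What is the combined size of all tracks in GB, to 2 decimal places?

1.99 GB

Track A: 96,000 × 312 × 4 × 1 = 119,808,000 bytes.
Track B: 176,400 × 329 × 4 × 2 = 464,284,800 bytes.
Track C: 10 minutes 59 seconds = 659 s; 56,000 × 659 × 4 × 2 = 295,232,000 bytes.
Track D: 26 minutes 13 seconds = 1,573 s; 88,200 × 1,573 × 4 × 2 = 1,109,908,800 bytes.
Total = 1,989,233,600 bytes = 1.99 GB.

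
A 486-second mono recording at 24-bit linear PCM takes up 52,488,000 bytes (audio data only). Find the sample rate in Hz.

Bytes = sample_rate × seconds × bytes_per_sample × channels.
sample_rate = 52,488,000 / (486 × 3 × 1) = 52,488,000 / 1,458 = 36,000 Hz.

36,000 Hz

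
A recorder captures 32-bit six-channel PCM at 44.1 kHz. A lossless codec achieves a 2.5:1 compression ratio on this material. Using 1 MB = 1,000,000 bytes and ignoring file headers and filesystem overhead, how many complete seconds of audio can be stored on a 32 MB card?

Uncompressed byte rate = 44,100 × 4 × 6 = 1,058,400 bytes/s.
After 2.5:1 compression, effective rate ≈ 423360 bytes/s.
Capacity = 32 × 1,000,000 = 32,000,000 bytes.
32,000,000 / effective rate ≈ 75.59 s → 75 seconds.

75 seconds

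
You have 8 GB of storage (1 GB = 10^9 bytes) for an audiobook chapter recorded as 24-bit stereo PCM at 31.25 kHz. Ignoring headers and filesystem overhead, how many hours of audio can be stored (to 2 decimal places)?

Uncompressed byte rate = 31,250 × 3 × 2 = 187,500 bytes/s.
Capacity = 8 × 1,000,000,000 = 8,000,000,000 bytes.
8,000,000,000 / 187,500 ≈ 42666.67 s → 11.85 hours.

11.85 hours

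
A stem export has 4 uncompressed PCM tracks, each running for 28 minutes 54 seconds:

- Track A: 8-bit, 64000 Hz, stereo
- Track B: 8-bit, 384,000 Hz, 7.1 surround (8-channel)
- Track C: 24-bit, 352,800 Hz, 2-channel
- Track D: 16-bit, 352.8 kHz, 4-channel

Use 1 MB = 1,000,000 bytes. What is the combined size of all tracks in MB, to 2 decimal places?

14113.37 MB

28 minutes 54 seconds = 1,734 s.
Track A: 64,000 × 1,734 × 1 × 2 = 221,952,000 bytes.
Track B: 384,000 × 1,734 × 1 × 8 = 5,326,848,000 bytes.
Track C: 352,800 × 1,734 × 3 × 2 = 3,670,531,200 bytes.
Track D: 352,800 × 1,734 × 2 × 4 = 4,894,041,600 bytes.
Total = 14,113,372,800 bytes = 14113.37 MB.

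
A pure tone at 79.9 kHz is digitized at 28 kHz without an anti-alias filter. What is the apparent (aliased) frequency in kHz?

Nyquist = 28,000/2 = 14,000 Hz; 79,900 Hz exceeds it.
Alias = |79,900 − 3×28,000| = |79,900 − 84,000| = 4,100 Hz = 4.1 kHz.

4.1 kHz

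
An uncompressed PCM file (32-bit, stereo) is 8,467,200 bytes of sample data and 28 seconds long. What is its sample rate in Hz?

37,800 Hz

Bytes = sample_rate × seconds × bytes_per_sample × channels.
sample_rate = 8,467,200 / (28 × 4 × 2) = 8,467,200 / 224 = 37,800 Hz.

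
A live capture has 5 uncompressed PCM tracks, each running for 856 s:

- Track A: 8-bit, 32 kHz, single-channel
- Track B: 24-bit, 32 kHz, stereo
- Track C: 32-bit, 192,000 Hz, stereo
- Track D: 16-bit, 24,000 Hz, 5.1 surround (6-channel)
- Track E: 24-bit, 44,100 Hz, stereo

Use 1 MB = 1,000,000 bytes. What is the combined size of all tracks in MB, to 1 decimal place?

1979.6 MB

Track A: 32,000 × 856 × 1 × 1 = 27,392,000 bytes.
Track B: 32,000 × 856 × 3 × 2 = 164,352,000 bytes.
Track C: 192,000 × 856 × 4 × 2 = 1,314,816,000 bytes.
Track D: 24,000 × 856 × 2 × 6 = 246,528,000 bytes.
Track E: 44,100 × 856 × 3 × 2 = 226,497,600 bytes.
Total = 1,979,585,600 bytes = 1979.6 MB.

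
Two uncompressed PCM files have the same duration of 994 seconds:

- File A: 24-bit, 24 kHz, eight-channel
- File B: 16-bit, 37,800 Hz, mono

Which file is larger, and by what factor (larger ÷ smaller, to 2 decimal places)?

File A: 24,000 × 3 × 8 = 576,000 bytes/s.
File B: 37,800 × 2 × 1 = 75,600 bytes/s.
File A is larger; ratio = 572,544,000 / 75,146,400 = 7.62.

File A, by a factor of 7.62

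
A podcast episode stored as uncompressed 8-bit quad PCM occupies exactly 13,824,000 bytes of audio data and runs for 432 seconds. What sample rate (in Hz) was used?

8,000 Hz

Bytes = sample_rate × seconds × bytes_per_sample × channels.
sample_rate = 13,824,000 / (432 × 1 × 4) = 13,824,000 / 1,728 = 8,000 Hz.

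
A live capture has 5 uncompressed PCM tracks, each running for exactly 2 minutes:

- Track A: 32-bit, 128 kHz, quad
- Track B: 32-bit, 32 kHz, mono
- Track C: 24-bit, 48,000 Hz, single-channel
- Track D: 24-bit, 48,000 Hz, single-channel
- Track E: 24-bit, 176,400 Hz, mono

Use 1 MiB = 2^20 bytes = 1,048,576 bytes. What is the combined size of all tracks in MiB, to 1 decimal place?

342.5 MiB

exactly 2 minutes = 120 s.
Track A: 128,000 × 120 × 4 × 4 = 245,760,000 bytes.
Track B: 32,000 × 120 × 4 × 1 = 15,360,000 bytes.
Track C: 48,000 × 120 × 3 × 1 = 17,280,000 bytes.
Track D: 48,000 × 120 × 3 × 1 = 17,280,000 bytes.
Track E: 176,400 × 120 × 3 × 1 = 63,504,000 bytes.
Total = 359,184,000 bytes = 342.5 MiB.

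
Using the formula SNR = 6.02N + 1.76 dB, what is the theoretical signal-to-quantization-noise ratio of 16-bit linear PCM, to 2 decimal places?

98.08 dB

6.02 × 16 + 1.76 = 98.08 dB.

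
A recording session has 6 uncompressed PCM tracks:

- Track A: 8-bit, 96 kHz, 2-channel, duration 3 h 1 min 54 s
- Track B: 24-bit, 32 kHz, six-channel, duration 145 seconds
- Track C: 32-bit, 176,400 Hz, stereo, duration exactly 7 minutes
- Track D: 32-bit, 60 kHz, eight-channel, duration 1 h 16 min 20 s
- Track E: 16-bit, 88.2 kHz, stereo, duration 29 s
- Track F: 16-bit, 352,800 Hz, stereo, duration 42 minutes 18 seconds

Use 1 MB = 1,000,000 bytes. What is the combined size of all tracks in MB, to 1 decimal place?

15157.2 MB

Track A: 3 h 1 min 54 s = 10,914 s; 96,000 × 10,914 × 1 × 2 = 2,095,488,000 bytes.
Track B: 32,000 × 145 × 3 × 6 = 83,520,000 bytes.
Track C: exactly 7 minutes = 420 s; 176,400 × 420 × 4 × 2 = 592,704,000 bytes.
Track D: 1 h 16 min 20 s = 4,580 s; 60,000 × 4,580 × 4 × 8 = 8,793,600,000 bytes.
Track E: 88,200 × 29 × 2 × 2 = 10,231,200 bytes.
Track F: 42 minutes 18 seconds = 2,538 s; 352,800 × 2,538 × 2 × 2 = 3,581,625,600 bytes.
Total = 15,157,168,800 bytes = 15157.2 MB.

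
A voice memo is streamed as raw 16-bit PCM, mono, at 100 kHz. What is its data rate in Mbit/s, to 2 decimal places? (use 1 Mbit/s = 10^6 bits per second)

1.60 Mbit/s

Bit rate = 100,000 × 16 × 1 = 1,600,000 bits/s.
= 1.60 Mbit/s.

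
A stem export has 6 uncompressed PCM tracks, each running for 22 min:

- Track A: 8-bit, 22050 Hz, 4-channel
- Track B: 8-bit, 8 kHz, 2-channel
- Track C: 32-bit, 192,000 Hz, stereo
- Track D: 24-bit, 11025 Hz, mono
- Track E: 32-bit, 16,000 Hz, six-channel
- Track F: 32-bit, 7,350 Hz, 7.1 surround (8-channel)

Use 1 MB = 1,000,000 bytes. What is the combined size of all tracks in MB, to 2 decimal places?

22 min = 1,320 s.
Track A: 22,050 × 1,320 × 1 × 4 = 116,424,000 bytes.
Track B: 8,000 × 1,320 × 1 × 2 = 21,120,000 bytes.
Track C: 192,000 × 1,320 × 4 × 2 = 2,027,520,000 bytes.
Track D: 11,025 × 1,320 × 3 × 1 = 43,659,000 bytes.
Track E: 16,000 × 1,320 × 4 × 6 = 506,880,000 bytes.
Track F: 7,350 × 1,320 × 4 × 8 = 310,464,000 bytes.
Total = 3,026,067,000 bytes = 3026.07 MB.

3026.07 MB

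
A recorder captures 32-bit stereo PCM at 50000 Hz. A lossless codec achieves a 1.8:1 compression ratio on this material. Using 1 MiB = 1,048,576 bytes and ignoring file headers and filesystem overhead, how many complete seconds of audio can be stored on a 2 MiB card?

Uncompressed byte rate = 50,000 × 4 × 2 = 400,000 bytes/s.
After 1.8:1 compression, effective rate ≈ 222222.22 bytes/s.
Capacity = 2 × 1,048,576 = 2,097,152 bytes.
2,097,152 / effective rate ≈ 9.44 s → 9 seconds.

9 seconds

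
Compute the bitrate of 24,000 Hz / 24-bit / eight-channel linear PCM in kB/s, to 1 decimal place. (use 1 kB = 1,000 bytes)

576.0 kB/s

Bit rate = 24,000 × 24 × 8 = 4,608,000 bits/s.
4,608,000 / 8 = 576,000 B/s = 576.0 kB/s.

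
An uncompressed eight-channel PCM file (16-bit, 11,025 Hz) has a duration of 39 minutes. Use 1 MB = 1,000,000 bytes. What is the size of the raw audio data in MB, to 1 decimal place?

Duration = 39 minutes = 2,340 s.
Bytes = 11,025 samples/s × 2,340 s × 2 bytes/sample × 8 ch = 412,776,000 bytes.
412,776,000 / 1,000,000 = 412.8 MB.

412.8 MB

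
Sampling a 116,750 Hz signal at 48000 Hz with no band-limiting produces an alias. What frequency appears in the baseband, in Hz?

Nyquist = 48,000/2 = 24,000 Hz; 116,750 Hz exceeds it.
Alias = |116,750 − 2×48,000| = |116,750 − 96,000| = 20,750 Hz.

20,750 Hz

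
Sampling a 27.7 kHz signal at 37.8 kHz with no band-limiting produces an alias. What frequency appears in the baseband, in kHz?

Nyquist = 37,800/2 = 18,900 Hz; 27,700 Hz exceeds it.
Alias = |27,700 − 1×37,800| = |27,700 − 37,800| = 10,100 Hz = 10.1 kHz.

10.1 kHz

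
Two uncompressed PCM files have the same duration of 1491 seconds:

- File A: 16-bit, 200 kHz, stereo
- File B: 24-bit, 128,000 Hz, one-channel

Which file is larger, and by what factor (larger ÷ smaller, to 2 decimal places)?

File A: 200,000 × 2 × 2 = 800,000 bytes/s.
File B: 128,000 × 3 × 1 = 384,000 bytes/s.
File A is larger; ratio = 1,192,800,000 / 572,544,000 = 2.08.

File A, by a factor of 2.08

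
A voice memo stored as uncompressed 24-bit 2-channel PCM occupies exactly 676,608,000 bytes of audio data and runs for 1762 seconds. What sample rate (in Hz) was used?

64,000 Hz

Bytes = sample_rate × seconds × bytes_per_sample × channels.
sample_rate = 676,608,000 / (1,762 × 3 × 2) = 676,608,000 / 10,572 = 64,000 Hz.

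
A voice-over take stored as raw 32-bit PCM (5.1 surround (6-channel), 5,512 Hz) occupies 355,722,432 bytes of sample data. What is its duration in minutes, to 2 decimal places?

44.82 minutes

Byte rate = 5,512 × 4 × 6 = 132,288 bytes/s.
Duration = 355,722,432 / 132,288 = 2,689 s.
2,689 s / 60 = 44.82 minutes.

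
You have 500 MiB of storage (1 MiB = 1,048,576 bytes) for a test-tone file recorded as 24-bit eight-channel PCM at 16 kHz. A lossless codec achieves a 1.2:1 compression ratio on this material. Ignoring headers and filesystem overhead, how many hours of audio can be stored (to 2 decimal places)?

0.46 hours

Uncompressed byte rate = 16,000 × 3 × 8 = 384,000 bytes/s.
After 1.2:1 compression, effective rate ≈ 320000 bytes/s.
Capacity = 500 × 1,048,576 = 524,288,000 bytes.
524,288,000 / effective rate ≈ 1638.4 s → 0.46 hours.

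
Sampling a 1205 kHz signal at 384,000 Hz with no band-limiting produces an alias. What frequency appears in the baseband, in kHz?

53 kHz

Nyquist = 384,000/2 = 192,000 Hz; 1,205,000 Hz exceeds it.
Alias = |1,205,000 − 3×384,000| = |1,205,000 − 1,152,000| = 53,000 Hz = 53 kHz.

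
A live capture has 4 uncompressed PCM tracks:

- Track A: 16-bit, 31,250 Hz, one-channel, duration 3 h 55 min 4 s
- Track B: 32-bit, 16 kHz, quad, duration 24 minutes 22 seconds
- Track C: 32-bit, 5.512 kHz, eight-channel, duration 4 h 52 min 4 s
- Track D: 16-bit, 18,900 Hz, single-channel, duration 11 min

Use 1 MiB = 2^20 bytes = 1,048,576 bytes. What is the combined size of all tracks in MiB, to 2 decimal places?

Track A: 3 h 55 min 4 s = 14,104 s; 31,250 × 14,104 × 2 × 1 = 881,500,000 bytes.
Track B: 24 minutes 22 seconds = 1,462 s; 16,000 × 1,462 × 4 × 4 = 374,272,000 bytes.
Track C: 4 h 52 min 4 s = 17,524 s; 5,512 × 17,524 × 4 × 8 = 3,090,953,216 bytes.
Track D: 11 min = 660 s; 18,900 × 660 × 2 × 1 = 24,948,000 bytes.
Total = 4,371,673,216 bytes = 4169.15 MiB.

4169.15 MiB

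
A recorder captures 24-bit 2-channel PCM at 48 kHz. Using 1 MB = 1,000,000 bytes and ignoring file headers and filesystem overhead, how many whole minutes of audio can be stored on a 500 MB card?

28 minutes

Uncompressed byte rate = 48,000 × 3 × 2 = 288,000 bytes/s.
Capacity = 500 × 1,000,000 = 500,000,000 bytes.
500,000,000 / 288,000 ≈ 1736.11 s → 28 minutes.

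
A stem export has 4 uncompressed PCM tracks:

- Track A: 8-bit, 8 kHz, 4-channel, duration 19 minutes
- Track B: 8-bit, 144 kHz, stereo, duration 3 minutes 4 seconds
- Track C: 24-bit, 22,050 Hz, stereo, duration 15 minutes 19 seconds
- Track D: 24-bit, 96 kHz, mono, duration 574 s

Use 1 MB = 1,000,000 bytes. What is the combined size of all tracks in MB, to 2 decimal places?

376.37 MB

Track A: 19 minutes = 1,140 s; 8,000 × 1,140 × 1 × 4 = 36,480,000 bytes.
Track B: 3 minutes 4 seconds = 184 s; 144,000 × 184 × 1 × 2 = 52,992,000 bytes.
Track C: 15 minutes 19 seconds = 919 s; 22,050 × 919 × 3 × 2 = 121,583,700 bytes.
Track D: 96,000 × 574 × 3 × 1 = 165,312,000 bytes.
Total = 376,367,700 bytes = 376.37 MB.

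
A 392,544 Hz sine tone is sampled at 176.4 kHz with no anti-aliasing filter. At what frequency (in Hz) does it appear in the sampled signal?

Nyquist = 176,400/2 = 88,200 Hz; 392,544 Hz exceeds it.
Alias = |392,544 − 2×176,400| = |392,544 − 352,800| = 39,744 Hz.

39,744 Hz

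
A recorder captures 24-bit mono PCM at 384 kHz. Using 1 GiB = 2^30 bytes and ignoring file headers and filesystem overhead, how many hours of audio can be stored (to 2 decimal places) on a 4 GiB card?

1.04 hours

Uncompressed byte rate = 384,000 × 3 × 1 = 1,152,000 bytes/s.
Capacity = 4 × 1,073,741,824 = 4,294,967,296 bytes.
4,294,967,296 / 1,152,000 ≈ 3728.27 s → 1.04 hours.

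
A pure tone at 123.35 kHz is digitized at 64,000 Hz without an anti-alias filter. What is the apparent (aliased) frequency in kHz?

Nyquist = 64,000/2 = 32,000 Hz; 123,350 Hz exceeds it.
Alias = |123,350 − 2×64,000| = |123,350 − 128,000| = 4,650 Hz = 4.65 kHz.

4.65 kHz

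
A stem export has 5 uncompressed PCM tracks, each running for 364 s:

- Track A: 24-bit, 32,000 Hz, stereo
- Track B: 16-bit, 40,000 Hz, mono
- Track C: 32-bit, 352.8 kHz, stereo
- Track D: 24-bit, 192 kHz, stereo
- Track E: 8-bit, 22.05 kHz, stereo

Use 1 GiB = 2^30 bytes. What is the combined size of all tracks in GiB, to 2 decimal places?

Track A: 32,000 × 364 × 3 × 2 = 69,888,000 bytes.
Track B: 40,000 × 364 × 2 × 1 = 29,120,000 bytes.
Track C: 352,800 × 364 × 4 × 2 = 1,027,353,600 bytes.
Track D: 192,000 × 364 × 3 × 2 = 419,328,000 bytes.
Track E: 22,050 × 364 × 1 × 2 = 16,052,400 bytes.
Total = 1,561,742,000 bytes = 1.45 GiB.

1.45 GiB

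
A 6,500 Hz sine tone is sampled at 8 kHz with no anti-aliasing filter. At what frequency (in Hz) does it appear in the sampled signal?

Nyquist = 8,000/2 = 4,000 Hz; 6,500 Hz exceeds it.
Alias = |6,500 − 1×8,000| = |6,500 − 8,000| = 1,500 Hz.

1,500 Hz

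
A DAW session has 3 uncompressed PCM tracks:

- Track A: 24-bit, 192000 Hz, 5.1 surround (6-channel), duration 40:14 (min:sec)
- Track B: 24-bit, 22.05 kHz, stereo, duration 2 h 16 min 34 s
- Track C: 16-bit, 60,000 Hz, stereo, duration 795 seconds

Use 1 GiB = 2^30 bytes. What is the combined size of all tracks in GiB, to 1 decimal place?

Track A: 40:14 (min:sec) = 2,414 s; 192,000 × 2,414 × 3 × 6 = 8,342,784,000 bytes.
Track B: 2 h 16 min 34 s = 8,194 s; 22,050 × 8,194 × 3 × 2 = 1,084,066,200 bytes.
Track C: 60,000 × 795 × 2 × 2 = 190,800,000 bytes.
Total = 9,617,650,200 bytes = 9.0 GiB.

9.0 GiB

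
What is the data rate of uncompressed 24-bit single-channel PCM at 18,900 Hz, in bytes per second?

56,700 bytes/s

Bit rate = 18,900 × 24 × 1 = 453,600 bits/s.
453,600 / 8 = 56,700 bytes/s.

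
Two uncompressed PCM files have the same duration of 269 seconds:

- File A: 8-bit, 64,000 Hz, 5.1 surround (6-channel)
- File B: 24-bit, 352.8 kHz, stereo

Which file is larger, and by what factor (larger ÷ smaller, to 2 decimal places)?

File A: 64,000 × 1 × 6 = 384,000 bytes/s.
File B: 352,800 × 3 × 2 = 2,116,800 bytes/s.
File B is larger; ratio = 569,419,200 / 103,296,000 = 5.51.

File B, by a factor of 5.51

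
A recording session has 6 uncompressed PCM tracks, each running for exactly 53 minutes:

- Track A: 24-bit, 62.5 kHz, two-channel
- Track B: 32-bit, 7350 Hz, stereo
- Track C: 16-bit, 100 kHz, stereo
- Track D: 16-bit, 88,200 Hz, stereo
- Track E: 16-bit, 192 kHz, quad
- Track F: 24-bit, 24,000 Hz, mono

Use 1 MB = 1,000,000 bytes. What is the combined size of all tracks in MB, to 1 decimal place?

exactly 53 minutes = 3,180 s.
Track A: 62,500 × 3,180 × 3 × 2 = 1,192,500,000 bytes.
Track B: 7,350 × 3,180 × 4 × 2 = 186,984,000 bytes.
Track C: 100,000 × 3,180 × 2 × 2 = 1,272,000,000 bytes.
Track D: 88,200 × 3,180 × 2 × 2 = 1,121,904,000 bytes.
Track E: 192,000 × 3,180 × 2 × 4 = 4,884,480,000 bytes.
Track F: 24,000 × 3,180 × 3 × 1 = 228,960,000 bytes.
Total = 8,886,828,000 bytes = 8886.8 MB.

8886.8 MB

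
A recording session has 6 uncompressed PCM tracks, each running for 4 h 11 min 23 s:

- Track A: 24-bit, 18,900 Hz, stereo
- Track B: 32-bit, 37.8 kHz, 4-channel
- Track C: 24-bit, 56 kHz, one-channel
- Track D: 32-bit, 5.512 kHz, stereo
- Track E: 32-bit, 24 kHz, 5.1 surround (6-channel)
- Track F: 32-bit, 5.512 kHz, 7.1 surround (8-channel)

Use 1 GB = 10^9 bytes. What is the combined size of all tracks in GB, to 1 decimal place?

25.4 GB

4 h 11 min 23 s = 15,083 s.
Track A: 18,900 × 15,083 × 3 × 2 = 1,710,412,200 bytes.
Track B: 37,800 × 15,083 × 4 × 4 = 9,122,198,400 bytes.
Track C: 56,000 × 15,083 × 3 × 1 = 2,533,944,000 bytes.
Track D: 5,512 × 15,083 × 4 × 2 = 665,099,968 bytes.
Track E: 24,000 × 15,083 × 4 × 6 = 8,687,808,000 bytes.
Track F: 5,512 × 15,083 × 4 × 8 = 2,660,399,872 bytes.
Total = 25,379,862,440 bytes = 25.4 GB.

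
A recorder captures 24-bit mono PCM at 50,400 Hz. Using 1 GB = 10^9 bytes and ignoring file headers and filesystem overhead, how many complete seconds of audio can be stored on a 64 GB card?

Uncompressed byte rate = 50,400 × 3 × 1 = 151,200 bytes/s.
Capacity = 64 × 1,000,000,000 = 64,000,000,000 bytes.
64,000,000,000 / 151,200 ≈ 423280.42 s → 423,280 seconds.

423,280 seconds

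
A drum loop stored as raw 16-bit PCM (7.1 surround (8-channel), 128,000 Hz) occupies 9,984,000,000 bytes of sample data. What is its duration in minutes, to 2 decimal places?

81.25 minutes

Byte rate = 128,000 × 2 × 8 = 2,048,000 bytes/s.
Duration = 9,984,000,000 / 2,048,000 = 4,875 s.
4,875 s / 60 = 81.25 minutes.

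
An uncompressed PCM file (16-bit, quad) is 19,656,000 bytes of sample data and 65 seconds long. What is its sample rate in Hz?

Bytes = sample_rate × seconds × bytes_per_sample × channels.
sample_rate = 19,656,000 / (65 × 2 × 4) = 19,656,000 / 520 = 37,800 Hz.

37,800 Hz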